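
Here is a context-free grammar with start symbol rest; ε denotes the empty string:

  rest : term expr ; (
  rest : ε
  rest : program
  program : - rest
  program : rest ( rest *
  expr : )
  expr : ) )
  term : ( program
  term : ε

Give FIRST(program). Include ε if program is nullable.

{ (, ), - }

program : - rest contributes {-}.
From program : rest ( rest *: rest nullable, take FIRST(rest) ∪ {(} = { (, ), - }.
Union: FIRST(program) = { (, ), - }.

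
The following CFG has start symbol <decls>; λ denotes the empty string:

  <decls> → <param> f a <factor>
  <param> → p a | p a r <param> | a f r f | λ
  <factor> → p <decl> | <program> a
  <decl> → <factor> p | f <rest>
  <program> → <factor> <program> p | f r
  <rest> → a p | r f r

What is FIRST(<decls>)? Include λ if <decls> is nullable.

From <decls> → <param> f a <factor>: <param> nullable, take FIRST(<param>) ∪ {f} = { a, f, p }.
Union: FIRST(<decls>) = { a, f, p }.

{ a, f, p }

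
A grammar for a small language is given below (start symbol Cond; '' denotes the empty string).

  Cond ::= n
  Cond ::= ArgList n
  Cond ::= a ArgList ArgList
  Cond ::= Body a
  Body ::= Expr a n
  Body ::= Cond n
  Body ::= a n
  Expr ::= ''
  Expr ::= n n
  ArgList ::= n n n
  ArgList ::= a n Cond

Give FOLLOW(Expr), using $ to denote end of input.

{ a }

In Body ::= Expr a n: add FIRST(a n) = { a }.
Union: FOLLOW(Expr) = { a }.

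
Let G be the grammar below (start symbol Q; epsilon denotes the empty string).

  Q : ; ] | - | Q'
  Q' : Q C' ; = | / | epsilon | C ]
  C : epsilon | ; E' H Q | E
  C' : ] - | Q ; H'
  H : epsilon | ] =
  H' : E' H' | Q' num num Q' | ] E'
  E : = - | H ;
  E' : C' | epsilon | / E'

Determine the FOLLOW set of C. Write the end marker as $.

In Q' : C ]: add FIRST(]) = { ] }.
Union: FOLLOW(C) = { ] }.

{ ] }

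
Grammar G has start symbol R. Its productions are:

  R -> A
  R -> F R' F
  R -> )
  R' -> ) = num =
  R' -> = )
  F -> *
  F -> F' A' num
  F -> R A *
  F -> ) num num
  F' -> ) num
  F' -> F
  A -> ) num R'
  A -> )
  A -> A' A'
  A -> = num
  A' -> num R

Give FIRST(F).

{ ), *, =, num }

F -> * contributes {*}.
From F -> F' A' num: add FIRST(F') = { ), *, =, num }.
From F -> R A *: add FIRST(R) = { ), *, =, num }.
F -> ) num num contributes {)}.
Union: FIRST(F) = { ), *, =, num }.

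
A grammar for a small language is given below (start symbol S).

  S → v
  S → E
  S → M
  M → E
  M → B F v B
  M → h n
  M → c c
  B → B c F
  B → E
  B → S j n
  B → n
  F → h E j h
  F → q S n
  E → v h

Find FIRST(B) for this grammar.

{ c, h, n, v }

From B → B c F: add FIRST(B) = { c, h, n, v }.
From B → E: add FIRST(E) = { v }.
From B → S j n: add FIRST(S) = { c, h, n, v }.
B → n contributes {n}.
Union: FIRST(B) = { c, h, n, v }.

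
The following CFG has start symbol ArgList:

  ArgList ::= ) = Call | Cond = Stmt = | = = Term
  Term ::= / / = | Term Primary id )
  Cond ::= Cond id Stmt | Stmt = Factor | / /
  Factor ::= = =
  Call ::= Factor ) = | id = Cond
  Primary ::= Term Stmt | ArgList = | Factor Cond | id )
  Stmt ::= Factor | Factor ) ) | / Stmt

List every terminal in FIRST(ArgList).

{ ), /, = }

ArgList ::= ) = Call contributes {)}.
From ArgList ::= Cond = Stmt =: add FIRST(Cond) = { /, = }.
ArgList ::= = = Term contributes {=}.
Union: FIRST(ArgList) = { ), /, = }.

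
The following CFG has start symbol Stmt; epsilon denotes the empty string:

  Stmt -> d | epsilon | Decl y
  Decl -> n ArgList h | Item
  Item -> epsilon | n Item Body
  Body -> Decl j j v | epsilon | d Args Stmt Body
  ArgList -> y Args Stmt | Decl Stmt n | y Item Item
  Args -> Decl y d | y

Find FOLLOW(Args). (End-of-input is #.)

{ d, h, j, n, y }

In Body -> d Args Stmt Body: add FIRST(Stmt Body)\{epsilon} = { d, j, n, y }.
  Since Stmt Body is nullable, also add FOLLOW(Body) = { d, h, j, n, y }.
In ArgList -> y Args Stmt: add FIRST(Stmt)\{epsilon} = { d, n, y }.
  Since Stmt is nullable, also add FOLLOW(ArgList) = { h }.
Union: FOLLOW(Args) = { d, h, j, n, y }.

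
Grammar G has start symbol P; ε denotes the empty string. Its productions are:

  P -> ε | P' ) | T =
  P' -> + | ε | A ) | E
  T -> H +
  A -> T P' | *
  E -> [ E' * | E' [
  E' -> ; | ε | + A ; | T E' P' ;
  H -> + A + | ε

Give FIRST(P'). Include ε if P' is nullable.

P' -> + contributes {+}.
P' -> ε contributes ε.
From P' -> A ): add FIRST(A) = { *, + }.
From P' -> E: add FIRST(E) = { +, ;, [ }.
Union: FIRST(P') = { *, +, ;, [, ε }.

{ *, +, ;, [, ε }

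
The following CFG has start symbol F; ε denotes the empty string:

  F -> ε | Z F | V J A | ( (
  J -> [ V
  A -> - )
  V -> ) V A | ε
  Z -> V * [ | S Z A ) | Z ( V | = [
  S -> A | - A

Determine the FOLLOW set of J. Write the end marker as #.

In F -> V J A: add FIRST(A) = { - }.
Union: FOLLOW(J) = { - }.

{ - }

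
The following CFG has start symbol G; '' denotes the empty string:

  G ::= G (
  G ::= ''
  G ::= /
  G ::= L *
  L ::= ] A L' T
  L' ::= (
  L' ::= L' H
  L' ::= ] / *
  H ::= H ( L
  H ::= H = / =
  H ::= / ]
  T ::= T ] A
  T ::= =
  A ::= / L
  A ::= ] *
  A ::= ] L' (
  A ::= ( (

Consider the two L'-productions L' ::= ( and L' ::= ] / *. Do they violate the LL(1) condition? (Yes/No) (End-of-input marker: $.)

FIRST(() = { ( } and FIRST(] / *) = { ] }.
The FIRST sets are disjoint and neither alternative is nullable — no conflict.

No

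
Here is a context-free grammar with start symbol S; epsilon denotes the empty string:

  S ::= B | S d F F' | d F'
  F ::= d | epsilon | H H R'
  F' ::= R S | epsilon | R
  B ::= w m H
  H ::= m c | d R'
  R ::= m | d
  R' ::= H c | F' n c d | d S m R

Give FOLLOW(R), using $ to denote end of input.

In F' ::= R S: add FIRST(S) = { d, w }.
In F' ::= R: R is at the end, add FOLLOW(F') = { $, d, m, n }.
In R' ::= d S m R: R is at the end, add FOLLOW(R') = { $, c, d, m, n }.
Union: FOLLOW(R) = { $, c, d, m, n, w }.

{ $, c, d, m, n, w }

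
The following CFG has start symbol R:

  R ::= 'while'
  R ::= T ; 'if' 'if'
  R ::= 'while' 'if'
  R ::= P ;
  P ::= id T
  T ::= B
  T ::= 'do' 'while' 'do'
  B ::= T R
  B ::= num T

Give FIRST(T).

From T ::= B: add FIRST(B) = { 'do', num }.
T ::= 'do' 'while' 'do' contributes {'do'}.
Union: FIRST(T) = { 'do', num }.

{ 'do', num }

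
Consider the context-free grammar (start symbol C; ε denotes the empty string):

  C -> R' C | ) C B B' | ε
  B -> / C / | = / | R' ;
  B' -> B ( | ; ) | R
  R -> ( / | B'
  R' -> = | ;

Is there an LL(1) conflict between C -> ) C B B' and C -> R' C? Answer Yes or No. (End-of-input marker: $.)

FIRST() C B B') = { ) } and FIRST(R' C) = { ;, = }.
The FIRST sets are disjoint and neither alternative is nullable — no conflict.

No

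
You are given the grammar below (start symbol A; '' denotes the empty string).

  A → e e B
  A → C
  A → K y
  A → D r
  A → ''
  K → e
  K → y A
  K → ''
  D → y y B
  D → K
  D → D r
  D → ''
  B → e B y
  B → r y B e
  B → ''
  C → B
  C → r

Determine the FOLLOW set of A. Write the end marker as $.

A is the start symbol, so $ ∈ FOLLOW(A).
In K → y A: A is at the end, add FOLLOW(K) = { r, y }.
Union: FOLLOW(A) = { $, r, y }.

{ $, r, y }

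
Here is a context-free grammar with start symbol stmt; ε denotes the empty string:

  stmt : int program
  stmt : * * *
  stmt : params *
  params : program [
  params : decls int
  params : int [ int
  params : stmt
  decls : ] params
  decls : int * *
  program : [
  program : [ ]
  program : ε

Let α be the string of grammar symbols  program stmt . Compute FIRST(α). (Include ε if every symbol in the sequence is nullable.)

{ *, [, ], int }

Add FIRST(program)\{ε} = { [ }; program is nullable, continue.
Add FIRST(stmt) = { *, [, ], int }; stmt is not nullable, stop.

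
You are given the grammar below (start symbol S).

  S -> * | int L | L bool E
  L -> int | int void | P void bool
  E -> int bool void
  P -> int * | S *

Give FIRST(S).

S -> * contributes {*}.
S -> int L contributes {int}.
From S -> L bool E: add FIRST(L) = { *, int }.
Union: FIRST(S) = { *, int }.

{ *, int }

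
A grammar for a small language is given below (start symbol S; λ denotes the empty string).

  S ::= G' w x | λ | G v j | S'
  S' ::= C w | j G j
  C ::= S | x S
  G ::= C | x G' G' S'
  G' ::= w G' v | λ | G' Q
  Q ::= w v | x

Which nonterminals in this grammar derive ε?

{ C, G, G', S }

Directly nullable (have an λ-production): S, G'.
G ::= C with every symbol nullable, so G is nullable.
C ::= S with every symbol nullable, so C is nullable.
No other nonterminal has a production whose RHS symbols are all nullable.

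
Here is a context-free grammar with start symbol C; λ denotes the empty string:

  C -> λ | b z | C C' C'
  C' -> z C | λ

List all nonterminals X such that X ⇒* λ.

{ C, C' }

Directly nullable (have an λ-production): C, C'.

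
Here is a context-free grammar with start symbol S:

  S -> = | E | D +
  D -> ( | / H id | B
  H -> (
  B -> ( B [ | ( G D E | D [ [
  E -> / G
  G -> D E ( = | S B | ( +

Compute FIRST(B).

{ (, / }

B -> ( B [ contributes {(}.
B -> ( G D E contributes {(}.
From B -> D [ [: add FIRST(D) = { (, / }.
Union: FIRST(B) = { (, / }.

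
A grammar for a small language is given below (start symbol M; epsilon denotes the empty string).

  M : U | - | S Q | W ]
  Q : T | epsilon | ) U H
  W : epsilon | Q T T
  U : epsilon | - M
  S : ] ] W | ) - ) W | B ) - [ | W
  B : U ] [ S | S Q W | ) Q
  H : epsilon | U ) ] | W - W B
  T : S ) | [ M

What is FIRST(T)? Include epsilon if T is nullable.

{ ), -, [, ] }

From T : S ): S nullable, take FIRST(S) ∪ {)} = { ), -, [, ] }.
T : [ M contributes {[}.
Union: FIRST(T) = { ), -, [, ] }.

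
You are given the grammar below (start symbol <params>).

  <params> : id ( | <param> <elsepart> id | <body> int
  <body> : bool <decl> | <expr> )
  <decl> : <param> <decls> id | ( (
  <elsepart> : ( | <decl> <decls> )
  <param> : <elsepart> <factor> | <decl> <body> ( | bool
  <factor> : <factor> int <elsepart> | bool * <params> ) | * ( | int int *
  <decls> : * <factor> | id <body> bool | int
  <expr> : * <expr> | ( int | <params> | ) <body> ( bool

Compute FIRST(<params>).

{ (, ), *, bool, id }

<params> : id ( contributes {id}.
From <params> : <param> <elsepart> id: add FIRST(<param>) = { (, bool }.
From <params> : <body> int: add FIRST(<body>) = { (, ), *, bool, id }.
Union: FIRST(<params>) = { (, ), *, bool, id }.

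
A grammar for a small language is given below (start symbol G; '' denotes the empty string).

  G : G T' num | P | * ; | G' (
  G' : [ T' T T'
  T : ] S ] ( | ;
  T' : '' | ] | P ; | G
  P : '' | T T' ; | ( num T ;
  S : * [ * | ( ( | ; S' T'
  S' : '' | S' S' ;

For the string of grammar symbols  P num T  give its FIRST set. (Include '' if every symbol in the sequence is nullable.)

Add FIRST(P)\{''} = { (, ;, ] }; P is nullable, continue.
num is a terminal; add {num} and stop.

{ (, ;, ], num }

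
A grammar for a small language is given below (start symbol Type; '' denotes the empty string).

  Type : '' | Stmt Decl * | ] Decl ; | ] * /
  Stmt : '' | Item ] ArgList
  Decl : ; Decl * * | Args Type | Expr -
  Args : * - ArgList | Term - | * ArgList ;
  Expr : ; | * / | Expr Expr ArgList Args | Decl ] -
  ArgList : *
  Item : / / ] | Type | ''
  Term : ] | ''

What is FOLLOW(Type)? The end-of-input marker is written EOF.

Type is the start symbol, so EOF ∈ FOLLOW(Type).
In Decl : Args Type: Type is at the end, add FOLLOW(Decl) = { *, ;, ] }.
In Item : Type: Type is at the end, add FOLLOW(Item) = { ] }.
Union: FOLLOW(Type) = { EOF, *, ;, ] }.

{ EOF, *, ;, ] }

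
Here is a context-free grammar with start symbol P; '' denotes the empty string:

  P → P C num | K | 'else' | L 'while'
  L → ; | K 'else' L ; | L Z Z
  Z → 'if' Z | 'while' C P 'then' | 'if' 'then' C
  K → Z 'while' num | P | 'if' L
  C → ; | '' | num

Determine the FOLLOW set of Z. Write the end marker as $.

{ $, 'else', 'if', 'then', 'while', ;, num }

In L → L Z Z: add FIRST(Z) = { 'if', 'while' }.
In L → L Z Z: Z is at the end, add FOLLOW(L) = { $, 'else', 'if', 'then', 'while', ;, num }.
In Z → 'if' Z: Z is at the end, add FOLLOW(Z) = { $, 'else', 'if', 'then', 'while', ;, num }.
In K → Z 'while' num: add FIRST('while' num) = { 'while' }.
Union: FOLLOW(Z) = { $, 'else', 'if', 'then', 'while', ;, num }.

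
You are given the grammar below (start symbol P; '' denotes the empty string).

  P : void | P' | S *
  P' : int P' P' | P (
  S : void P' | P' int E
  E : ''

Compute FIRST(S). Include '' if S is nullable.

{ int, void }

S : void P' contributes {void}.
From S : P' int E: add FIRST(P') = { int, void }.
Union: FIRST(S) = { int, void }.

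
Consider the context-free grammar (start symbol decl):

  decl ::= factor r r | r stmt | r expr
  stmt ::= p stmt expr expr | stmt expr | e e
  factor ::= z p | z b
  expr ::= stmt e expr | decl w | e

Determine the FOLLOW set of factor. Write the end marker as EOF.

{ r }

In decl ::= factor r r: add FIRST(r r) = { r }.
Union: FOLLOW(factor) = { r }.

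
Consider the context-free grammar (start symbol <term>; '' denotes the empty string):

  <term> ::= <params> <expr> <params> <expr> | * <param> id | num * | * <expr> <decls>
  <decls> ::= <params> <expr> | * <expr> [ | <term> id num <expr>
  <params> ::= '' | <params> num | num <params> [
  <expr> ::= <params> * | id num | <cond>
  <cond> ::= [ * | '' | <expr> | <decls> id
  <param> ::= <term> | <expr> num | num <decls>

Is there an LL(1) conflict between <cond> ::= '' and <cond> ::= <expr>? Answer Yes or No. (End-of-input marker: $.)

Yes

FIRST('') = { '' } and FIRST(<expr>) = { *, [, id, num, '' }.
Both alternatives are nullable, violating the LL(1) condition.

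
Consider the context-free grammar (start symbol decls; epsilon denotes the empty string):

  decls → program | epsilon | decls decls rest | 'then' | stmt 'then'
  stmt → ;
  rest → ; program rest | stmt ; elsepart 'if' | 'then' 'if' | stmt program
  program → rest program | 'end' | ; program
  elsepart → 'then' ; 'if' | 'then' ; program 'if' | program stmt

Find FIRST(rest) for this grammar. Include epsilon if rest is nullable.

rest → ; program rest contributes {;}.
From rest → stmt ; elsepart 'if': add FIRST(stmt) = { ; }.
rest → 'then' 'if' contributes {'then'}.
From rest → stmt program: add FIRST(stmt) = { ; }.
Union: FIRST(rest) = { 'then', ; }.

{ 'then', ; }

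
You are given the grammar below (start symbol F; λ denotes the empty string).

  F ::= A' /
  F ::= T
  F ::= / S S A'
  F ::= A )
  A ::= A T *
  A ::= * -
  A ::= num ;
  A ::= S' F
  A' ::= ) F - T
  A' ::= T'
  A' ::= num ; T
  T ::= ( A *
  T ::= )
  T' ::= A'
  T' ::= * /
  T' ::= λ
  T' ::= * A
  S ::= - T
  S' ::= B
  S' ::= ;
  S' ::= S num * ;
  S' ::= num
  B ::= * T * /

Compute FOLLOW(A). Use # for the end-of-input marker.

In F ::= A ): add FIRST()) = { ) }.
In A ::= A T *: add FIRST(T *) = { (, ) }.
In T ::= ( A *: add FIRST(*) = { * }.
In T' ::= * A: A is at the end, add FOLLOW(T') = { #, (, ), *, -, / }.
Union: FOLLOW(A) = { #, (, ), *, -, / }.

{ #, (, ), *, -, / }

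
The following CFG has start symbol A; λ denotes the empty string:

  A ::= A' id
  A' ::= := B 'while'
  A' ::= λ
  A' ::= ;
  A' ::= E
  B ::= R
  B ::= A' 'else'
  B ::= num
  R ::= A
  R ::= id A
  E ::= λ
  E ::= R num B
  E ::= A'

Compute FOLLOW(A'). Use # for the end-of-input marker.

In A ::= A' id: add FIRST(id) = { id }.
In B ::= A' 'else': add FIRST('else') = { 'else' }.
In E ::= A': A' is at the end, add FOLLOW(E) = { 'else', id }.
Union: FOLLOW(A') = { 'else', id }.

{ 'else', id }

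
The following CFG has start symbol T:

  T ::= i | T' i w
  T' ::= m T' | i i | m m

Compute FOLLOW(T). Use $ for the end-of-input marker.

{ $ }

T is the start symbol, so $ ∈ FOLLOW(T).
Union: FOLLOW(T) = { $ }.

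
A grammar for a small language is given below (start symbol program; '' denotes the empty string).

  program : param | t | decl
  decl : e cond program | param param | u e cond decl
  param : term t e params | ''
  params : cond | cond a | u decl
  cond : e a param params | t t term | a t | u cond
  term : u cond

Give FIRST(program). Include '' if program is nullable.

From program : param: add FIRST(param) = { u, '' } (including '' since param is nullable).
program : t contributes {t}.
From program : decl: add FIRST(decl) = { e, u, '' } (including '' since decl is nullable).
Union: FIRST(program) = { e, t, u, '' }.

{ e, t, u, '' }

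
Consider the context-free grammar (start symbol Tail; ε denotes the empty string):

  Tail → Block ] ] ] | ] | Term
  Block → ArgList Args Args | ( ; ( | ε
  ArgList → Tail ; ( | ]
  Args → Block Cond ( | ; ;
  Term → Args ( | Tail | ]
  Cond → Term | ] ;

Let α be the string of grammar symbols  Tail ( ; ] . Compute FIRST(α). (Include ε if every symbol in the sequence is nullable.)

{ (, ;, ] }

Add FIRST(Tail) = { (, ;, ] }; Tail is not nullable, stop.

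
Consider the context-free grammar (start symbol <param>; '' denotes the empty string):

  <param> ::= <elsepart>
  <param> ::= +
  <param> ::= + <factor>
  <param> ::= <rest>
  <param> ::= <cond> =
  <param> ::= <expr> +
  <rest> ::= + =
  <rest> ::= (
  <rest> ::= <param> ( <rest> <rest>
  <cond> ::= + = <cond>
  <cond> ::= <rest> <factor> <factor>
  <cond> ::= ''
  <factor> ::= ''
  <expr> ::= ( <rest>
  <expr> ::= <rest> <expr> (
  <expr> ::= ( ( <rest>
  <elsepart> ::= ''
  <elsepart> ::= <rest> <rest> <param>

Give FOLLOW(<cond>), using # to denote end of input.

In <param> ::= <cond> =: add FIRST(=) = { = }.
In <cond> ::= + = <cond>: <cond> is at the end, add FOLLOW(<cond>) = { = }.
Union: FOLLOW(<cond>) = { = }.

{ = }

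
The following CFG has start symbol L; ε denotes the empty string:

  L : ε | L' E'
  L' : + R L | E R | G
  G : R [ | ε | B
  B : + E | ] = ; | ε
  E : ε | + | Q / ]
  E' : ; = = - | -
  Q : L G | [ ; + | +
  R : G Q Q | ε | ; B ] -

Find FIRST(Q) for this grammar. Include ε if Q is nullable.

From Q : L G: L, G nullable, take FIRST(L) ∪ FIRST(G) = { +, -, /, ;, [, ] }; also ε since the whole RHS is nullable.
Q : [ ; + contributes {[}.
Q : + contributes {+}.
Union: FIRST(Q) = { +, -, /, ;, [, ], ε }.

{ +, -, /, ;, [, ], ε }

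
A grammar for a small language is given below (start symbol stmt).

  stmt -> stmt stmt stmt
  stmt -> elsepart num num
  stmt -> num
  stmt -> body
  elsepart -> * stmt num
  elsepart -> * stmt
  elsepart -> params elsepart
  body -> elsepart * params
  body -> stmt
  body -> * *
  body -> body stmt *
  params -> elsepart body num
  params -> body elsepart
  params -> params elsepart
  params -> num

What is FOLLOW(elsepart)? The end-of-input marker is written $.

In stmt -> elsepart num num: add FIRST(num num) = { num }.
In elsepart -> params elsepart: elsepart is at the end, add FOLLOW(elsepart) = { $, *, num }.
In body -> elsepart * params: add FIRST(* params) = { * }.
In params -> elsepart body num: add FIRST(body num) = { *, num }.
In params -> body elsepart: elsepart is at the end, add FOLLOW(params) = { $, *, num }.
In params -> params elsepart: elsepart is at the end, add FOLLOW(params) = { $, *, num }.
Union: FOLLOW(elsepart) = { $, *, num }.

{ $, *, num }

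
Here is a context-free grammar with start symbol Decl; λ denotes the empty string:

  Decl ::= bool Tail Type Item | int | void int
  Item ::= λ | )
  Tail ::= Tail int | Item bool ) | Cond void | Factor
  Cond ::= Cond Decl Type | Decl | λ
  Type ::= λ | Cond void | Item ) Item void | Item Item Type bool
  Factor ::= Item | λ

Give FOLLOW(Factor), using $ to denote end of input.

In Tail ::= Factor: Factor is at the end, add FOLLOW(Tail) = { $, ), bool, int, void }.
Union: FOLLOW(Factor) = { $, ), bool, int, void }.

{ $, ), bool, int, void }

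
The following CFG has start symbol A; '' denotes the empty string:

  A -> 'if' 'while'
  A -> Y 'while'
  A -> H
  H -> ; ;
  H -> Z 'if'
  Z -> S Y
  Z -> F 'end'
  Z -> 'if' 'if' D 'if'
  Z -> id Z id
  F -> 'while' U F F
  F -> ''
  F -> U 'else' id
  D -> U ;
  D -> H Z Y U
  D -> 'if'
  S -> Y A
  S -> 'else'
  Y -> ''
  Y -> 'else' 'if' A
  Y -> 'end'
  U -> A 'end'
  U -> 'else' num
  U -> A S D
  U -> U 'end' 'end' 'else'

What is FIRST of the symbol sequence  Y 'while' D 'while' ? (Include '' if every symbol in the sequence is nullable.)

Add FIRST(Y)\{''} = { 'else', 'end' }; Y is nullable, continue.
'while' is a terminal; add {'while'} and stop.

{ 'else', 'end', 'while' }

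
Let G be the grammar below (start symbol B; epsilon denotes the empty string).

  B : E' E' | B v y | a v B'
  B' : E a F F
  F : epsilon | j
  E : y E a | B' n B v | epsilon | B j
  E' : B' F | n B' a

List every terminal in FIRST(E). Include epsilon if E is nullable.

E : y E a contributes {y}.
From E : B' n B v: add FIRST(B') = { a, n, y }.
E : epsilon contributes epsilon.
From E : B j: add FIRST(B) = { a, n, y }.
Union: FIRST(E) = { a, n, y, epsilon }.

{ a, n, y, epsilon }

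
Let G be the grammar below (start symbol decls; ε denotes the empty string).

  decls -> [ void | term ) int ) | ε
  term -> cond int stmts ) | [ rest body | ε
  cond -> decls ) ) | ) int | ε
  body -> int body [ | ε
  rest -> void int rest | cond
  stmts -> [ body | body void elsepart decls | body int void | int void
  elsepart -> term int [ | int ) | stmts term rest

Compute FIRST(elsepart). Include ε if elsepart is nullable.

{ ), [, int, void }

From elsepart -> term int [: term nullable, take FIRST(term) ∪ {int} = { ), [, int }.
elsepart -> int ) contributes {int}.
From elsepart -> stmts term rest: add FIRST(stmts) = { [, int, void }.
Union: FIRST(elsepart) = { ), [, int, void }.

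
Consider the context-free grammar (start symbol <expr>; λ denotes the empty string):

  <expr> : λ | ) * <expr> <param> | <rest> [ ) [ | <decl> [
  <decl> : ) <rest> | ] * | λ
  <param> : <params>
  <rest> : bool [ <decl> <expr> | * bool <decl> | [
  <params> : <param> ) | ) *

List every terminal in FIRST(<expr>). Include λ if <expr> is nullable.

{ ), *, [, ], bool, λ }

<expr> : λ contributes λ.
<expr> : ) * <expr> <param> contributes {)}.
From <expr> : <rest> [ ) [: add FIRST(<rest>) = { *, [, bool }.
From <expr> : <decl> [: <decl> nullable, take FIRST(<decl>) ∪ {[} = { ), [, ] }.
Union: FIRST(<expr>) = { ), *, [, ], bool, λ }.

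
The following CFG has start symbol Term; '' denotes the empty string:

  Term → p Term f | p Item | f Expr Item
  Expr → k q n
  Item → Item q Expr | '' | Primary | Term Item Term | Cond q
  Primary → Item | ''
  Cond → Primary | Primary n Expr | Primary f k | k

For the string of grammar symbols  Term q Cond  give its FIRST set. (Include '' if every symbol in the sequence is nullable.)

{ f, p }

Add FIRST(Term) = { f, p }; Term is not nullable, stop.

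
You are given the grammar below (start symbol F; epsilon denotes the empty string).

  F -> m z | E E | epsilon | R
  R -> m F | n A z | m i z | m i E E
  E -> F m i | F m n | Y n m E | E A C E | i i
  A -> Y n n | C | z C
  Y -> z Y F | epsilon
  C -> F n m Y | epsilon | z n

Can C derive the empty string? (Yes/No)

C has an epsilon-production, so C ⇒ epsilon.

Yes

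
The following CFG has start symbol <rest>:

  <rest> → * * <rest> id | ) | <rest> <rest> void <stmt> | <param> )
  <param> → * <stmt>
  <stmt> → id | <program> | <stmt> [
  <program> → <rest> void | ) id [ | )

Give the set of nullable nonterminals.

No nonterminal has an empty production or an RHS whose symbols are all nullable.

{ } (none)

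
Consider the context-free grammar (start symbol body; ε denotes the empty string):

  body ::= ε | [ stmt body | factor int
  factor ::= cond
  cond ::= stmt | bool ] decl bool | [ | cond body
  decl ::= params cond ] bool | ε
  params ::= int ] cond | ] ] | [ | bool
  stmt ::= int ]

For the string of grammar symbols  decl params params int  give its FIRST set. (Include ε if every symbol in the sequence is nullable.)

Add FIRST(decl)\{ε} = { [, ], bool, int }; decl is nullable, continue.
Add FIRST(params) = { [, ], bool, int }; params is not nullable, stop.

{ [, ], bool, int }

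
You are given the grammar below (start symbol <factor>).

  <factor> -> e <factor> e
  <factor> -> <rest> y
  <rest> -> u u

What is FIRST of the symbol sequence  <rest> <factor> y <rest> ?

Add FIRST(<rest>) = { u }; <rest> is not nullable, stop.

{ u }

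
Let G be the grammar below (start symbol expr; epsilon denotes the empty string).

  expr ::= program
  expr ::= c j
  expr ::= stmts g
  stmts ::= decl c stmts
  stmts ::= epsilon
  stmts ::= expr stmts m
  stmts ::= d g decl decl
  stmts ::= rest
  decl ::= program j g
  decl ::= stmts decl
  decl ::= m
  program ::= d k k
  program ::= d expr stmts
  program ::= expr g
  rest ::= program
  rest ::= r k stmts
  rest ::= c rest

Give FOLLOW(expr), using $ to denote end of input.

{ $, c, d, g, j, m, r }

expr is the start symbol, so $ ∈ FOLLOW(expr).
In stmts ::= expr stmts m: add FIRST(stmts m) = { c, d, g, m, r }.
In program ::= d expr stmts: add FIRST(stmts)\{epsilon} = { c, d, g, m, r }.
  Since stmts is nullable, also add FOLLOW(program) = { $, c, d, g, j, m, r }.
In program ::= expr g: add FIRST(g) = { g }.
Union: FOLLOW(expr) = { $, c, d, g, j, m, r }.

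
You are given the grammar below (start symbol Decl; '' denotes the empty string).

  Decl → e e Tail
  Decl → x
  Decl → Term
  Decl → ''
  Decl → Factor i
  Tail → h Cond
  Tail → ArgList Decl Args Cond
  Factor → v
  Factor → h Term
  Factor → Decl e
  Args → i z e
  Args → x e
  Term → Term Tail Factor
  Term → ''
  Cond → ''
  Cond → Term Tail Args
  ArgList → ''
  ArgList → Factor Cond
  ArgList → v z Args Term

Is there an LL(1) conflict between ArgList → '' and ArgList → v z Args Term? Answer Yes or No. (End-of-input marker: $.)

FIRST('') = { '' } and FIRST(v z Args Term) = { v }.
The first alternative is nullable and FOLLOW(ArgList) = { e, h, i, v, x } shares v with FIRST of the second — conflict.

Yes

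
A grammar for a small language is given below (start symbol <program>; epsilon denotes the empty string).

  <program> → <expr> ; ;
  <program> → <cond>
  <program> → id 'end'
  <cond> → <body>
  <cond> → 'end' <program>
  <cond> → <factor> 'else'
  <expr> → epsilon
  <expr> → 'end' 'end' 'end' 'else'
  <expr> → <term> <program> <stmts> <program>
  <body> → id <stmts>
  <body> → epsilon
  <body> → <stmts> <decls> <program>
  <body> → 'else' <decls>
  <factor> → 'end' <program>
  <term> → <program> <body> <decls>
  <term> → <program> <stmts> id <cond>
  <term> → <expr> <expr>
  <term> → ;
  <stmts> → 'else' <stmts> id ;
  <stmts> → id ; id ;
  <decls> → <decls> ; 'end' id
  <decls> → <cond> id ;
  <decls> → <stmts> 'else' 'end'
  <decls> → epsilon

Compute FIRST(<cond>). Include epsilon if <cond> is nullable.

From <cond> → <body>: add FIRST(<body>) = { 'else', id, epsilon } (including epsilon since <body> is nullable).
<cond> → 'end' <program> contributes {'end'}.
From <cond> → <factor> 'else': add FIRST(<factor>) = { 'end' }.
Union: FIRST(<cond>) = { 'else', 'end', id, epsilon }.

{ 'else', 'end', id, epsilon }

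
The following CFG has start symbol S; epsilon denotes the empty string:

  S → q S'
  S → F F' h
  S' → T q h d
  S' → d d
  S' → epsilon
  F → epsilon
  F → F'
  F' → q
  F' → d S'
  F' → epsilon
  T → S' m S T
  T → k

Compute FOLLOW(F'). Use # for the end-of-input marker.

In S → F F' h: add FIRST(h) = { h }.
In F → F': F' is at the end, add FOLLOW(F) = { d, h, q }.
Union: FOLLOW(F') = { d, h, q }.

{ d, h, q }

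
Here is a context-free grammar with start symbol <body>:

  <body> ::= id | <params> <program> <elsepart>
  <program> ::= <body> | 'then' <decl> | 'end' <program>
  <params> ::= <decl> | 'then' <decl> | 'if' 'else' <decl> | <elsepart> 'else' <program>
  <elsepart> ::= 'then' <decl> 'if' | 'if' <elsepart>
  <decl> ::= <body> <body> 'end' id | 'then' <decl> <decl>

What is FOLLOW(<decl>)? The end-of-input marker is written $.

{ 'end', 'if', 'then', id }

In <program> ::= 'then' <decl>: <decl> is at the end, add FOLLOW(<program>) = { 'end', 'if', 'then', id }.
In <params> ::= <decl>: <decl> is at the end, add FOLLOW(<params>) = { 'end', 'if', 'then', id }.
In <params> ::= 'then' <decl>: <decl> is at the end, add FOLLOW(<params>) = { 'end', 'if', 'then', id }.
In <params> ::= 'if' 'else' <decl>: <decl> is at the end, add FOLLOW(<params>) = { 'end', 'if', 'then', id }.
In <elsepart> ::= 'then' <decl> 'if': add FIRST('if') = { 'if' }.
In <decl> ::= 'then' <decl> <decl>: add FIRST(<decl>) = { 'if', 'then', id }.
In <decl> ::= 'then' <decl> <decl>: <decl> is at the end, add FOLLOW(<decl>) = { 'end', 'if', 'then', id }.
Union: FOLLOW(<decl>) = { 'end', 'if', 'then', id }.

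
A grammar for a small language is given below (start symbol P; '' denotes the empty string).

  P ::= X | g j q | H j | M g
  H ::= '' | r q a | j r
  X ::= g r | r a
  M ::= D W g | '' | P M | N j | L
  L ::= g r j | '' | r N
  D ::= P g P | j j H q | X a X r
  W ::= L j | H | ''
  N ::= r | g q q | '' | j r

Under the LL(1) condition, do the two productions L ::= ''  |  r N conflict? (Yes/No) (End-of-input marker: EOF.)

No

FIRST('') = { '' } and FIRST(r N) = { r }.
The first is nullable but FOLLOW(L) = { g, j } is disjoint from FIRST of the second.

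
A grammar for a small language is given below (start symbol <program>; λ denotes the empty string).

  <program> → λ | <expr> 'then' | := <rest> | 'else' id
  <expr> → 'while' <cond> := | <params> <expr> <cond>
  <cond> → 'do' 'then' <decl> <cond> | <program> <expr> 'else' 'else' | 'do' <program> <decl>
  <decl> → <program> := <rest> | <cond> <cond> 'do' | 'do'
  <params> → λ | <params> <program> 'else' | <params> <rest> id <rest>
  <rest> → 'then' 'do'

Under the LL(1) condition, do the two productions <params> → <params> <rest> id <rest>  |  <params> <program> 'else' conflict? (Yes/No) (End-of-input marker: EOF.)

FIRST(<params> <rest> id <rest>) = { 'else', 'then', 'while', := } and FIRST(<params> <program> 'else') = { 'else', 'then', 'while', := }.
Both contain 'else', so the two alternatives are not disjoint — LL(1) conflict.

Yes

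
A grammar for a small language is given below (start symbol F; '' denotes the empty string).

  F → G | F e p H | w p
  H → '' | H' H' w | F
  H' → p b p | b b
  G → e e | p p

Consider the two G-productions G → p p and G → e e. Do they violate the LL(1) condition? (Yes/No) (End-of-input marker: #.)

No

FIRST(p p) = { p } and FIRST(e e) = { e }.
The FIRST sets are disjoint and neither alternative is nullable — no conflict.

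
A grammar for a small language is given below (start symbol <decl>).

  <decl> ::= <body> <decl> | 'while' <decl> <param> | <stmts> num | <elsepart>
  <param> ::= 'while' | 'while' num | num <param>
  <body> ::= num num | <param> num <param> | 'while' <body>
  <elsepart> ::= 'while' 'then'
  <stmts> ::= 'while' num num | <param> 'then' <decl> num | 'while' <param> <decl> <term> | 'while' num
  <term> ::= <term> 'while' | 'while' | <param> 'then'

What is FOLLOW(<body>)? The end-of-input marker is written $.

In <decl> ::= <body> <decl>: add FIRST(<decl>) = { 'while', num }.
In <body> ::= 'while' <body>: <body> is at the end, add FOLLOW(<body>) = { 'while', num }.
Union: FOLLOW(<body>) = { 'while', num }.

{ 'while', num }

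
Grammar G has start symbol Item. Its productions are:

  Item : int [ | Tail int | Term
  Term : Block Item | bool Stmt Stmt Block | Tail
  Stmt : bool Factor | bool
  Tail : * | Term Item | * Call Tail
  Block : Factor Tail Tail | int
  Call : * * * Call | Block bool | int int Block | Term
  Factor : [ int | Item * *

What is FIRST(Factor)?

Factor : [ int contributes {[}.
From Factor : Item * *: add FIRST(Item) = { *, [, bool, int }.
Union: FIRST(Factor) = { *, [, bool, int }.

{ *, [, bool, int }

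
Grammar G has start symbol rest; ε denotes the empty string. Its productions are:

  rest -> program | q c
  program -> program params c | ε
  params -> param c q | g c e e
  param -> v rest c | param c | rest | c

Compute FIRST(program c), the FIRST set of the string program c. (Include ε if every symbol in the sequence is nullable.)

Add FIRST(program)\{ε} = { c, g, q, v }; program is nullable, continue.
c is a terminal; add {c} and stop.

{ c, g, q, v }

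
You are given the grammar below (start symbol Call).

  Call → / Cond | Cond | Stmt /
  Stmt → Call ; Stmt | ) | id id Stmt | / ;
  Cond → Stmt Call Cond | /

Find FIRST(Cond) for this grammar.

From Cond → Stmt Call Cond: add FIRST(Stmt) = { ), /, id }.
Cond → / contributes {/}.
Union: FIRST(Cond) = { ), /, id }.

{ ), /, id }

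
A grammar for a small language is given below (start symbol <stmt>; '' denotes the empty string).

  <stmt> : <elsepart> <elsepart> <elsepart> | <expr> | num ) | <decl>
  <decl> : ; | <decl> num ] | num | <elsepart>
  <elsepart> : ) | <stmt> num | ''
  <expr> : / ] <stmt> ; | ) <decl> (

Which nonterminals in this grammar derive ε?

{ <decl>, <elsepart>, <stmt> }

Directly nullable (have an ''-production): <elsepart>.
<decl> : <elsepart> with every symbol nullable, so <decl> is nullable.
<stmt> : <elsepart> <elsepart> <elsepart> with every symbol nullable, so <stmt> is nullable.
No other nonterminal has a production whose RHS symbols are all nullable.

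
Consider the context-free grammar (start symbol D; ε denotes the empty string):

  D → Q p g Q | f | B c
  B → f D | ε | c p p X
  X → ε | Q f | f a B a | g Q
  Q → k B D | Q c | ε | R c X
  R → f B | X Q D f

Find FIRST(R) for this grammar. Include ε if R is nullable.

{ c, f, g, k, p }

R → f B contributes {f}.
From R → X Q D f: X, Q nullable, take FIRST(X) ∪ FIRST(Q) ∪ FIRST(D) = { c, f, g, k, p }.
Union: FIRST(R) = { c, f, g, k, p }.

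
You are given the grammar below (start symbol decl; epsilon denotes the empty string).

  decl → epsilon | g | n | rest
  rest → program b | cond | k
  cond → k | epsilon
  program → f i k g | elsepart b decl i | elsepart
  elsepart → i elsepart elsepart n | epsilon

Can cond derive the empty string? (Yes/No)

cond has an epsilon-production, so cond ⇒ epsilon.

Yes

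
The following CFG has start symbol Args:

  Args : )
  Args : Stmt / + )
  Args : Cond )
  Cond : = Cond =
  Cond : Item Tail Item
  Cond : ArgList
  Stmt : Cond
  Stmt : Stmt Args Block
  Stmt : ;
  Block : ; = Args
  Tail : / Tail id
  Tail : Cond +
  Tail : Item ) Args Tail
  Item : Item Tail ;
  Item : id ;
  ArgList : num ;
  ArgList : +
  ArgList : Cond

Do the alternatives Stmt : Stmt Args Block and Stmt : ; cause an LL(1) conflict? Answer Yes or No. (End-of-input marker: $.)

Yes

FIRST(Stmt Args Block) = { +, ;, =, id, num } and FIRST(;) = { ; }.
Both contain ;, so the two alternatives are not disjoint — LL(1) conflict.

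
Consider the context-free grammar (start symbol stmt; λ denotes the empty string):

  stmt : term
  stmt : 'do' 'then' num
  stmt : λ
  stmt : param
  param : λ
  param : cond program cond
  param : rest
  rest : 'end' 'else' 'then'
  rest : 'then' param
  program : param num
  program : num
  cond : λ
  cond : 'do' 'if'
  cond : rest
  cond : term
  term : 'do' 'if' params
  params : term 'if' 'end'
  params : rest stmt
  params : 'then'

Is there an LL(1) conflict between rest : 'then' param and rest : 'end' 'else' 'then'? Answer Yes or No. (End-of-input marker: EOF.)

No

FIRST('then' param) = { 'then' } and FIRST('end' 'else' 'then') = { 'end' }.
The FIRST sets are disjoint and neither alternative is nullable — no conflict.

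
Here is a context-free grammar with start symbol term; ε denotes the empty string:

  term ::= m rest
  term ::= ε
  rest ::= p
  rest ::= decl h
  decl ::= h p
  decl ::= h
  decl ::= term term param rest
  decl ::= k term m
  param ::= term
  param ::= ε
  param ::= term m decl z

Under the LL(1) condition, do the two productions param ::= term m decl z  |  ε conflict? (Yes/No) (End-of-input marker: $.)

Yes

FIRST(term m decl z) = { m } and FIRST(ε) = { ε }.
The second alternative is nullable and FOLLOW(param) = { h, k, m, p } shares m with FIRST of the first — conflict.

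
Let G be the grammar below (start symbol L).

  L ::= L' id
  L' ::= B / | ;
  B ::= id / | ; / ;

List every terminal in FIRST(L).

From L ::= L' id: add FIRST(L') = { ;, id }.
Union: FIRST(L) = { ;, id }.

{ ;, id }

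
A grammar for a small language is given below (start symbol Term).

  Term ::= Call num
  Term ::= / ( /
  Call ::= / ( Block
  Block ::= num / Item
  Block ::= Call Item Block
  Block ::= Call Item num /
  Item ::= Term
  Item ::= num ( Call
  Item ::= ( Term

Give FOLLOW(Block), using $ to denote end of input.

{ (, /, num }

In Call ::= / ( Block: Block is at the end, add FOLLOW(Call) = { (, /, num }.
In Block ::= Call Item Block: Block is at the end, add FOLLOW(Block) = { (, /, num }.
Union: FOLLOW(Block) = { (, /, num }.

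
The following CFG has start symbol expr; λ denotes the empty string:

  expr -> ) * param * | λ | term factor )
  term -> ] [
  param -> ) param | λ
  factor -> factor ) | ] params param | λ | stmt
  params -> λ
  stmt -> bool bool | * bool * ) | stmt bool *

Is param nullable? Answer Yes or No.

Yes

param has an λ-production, so param ⇒ λ.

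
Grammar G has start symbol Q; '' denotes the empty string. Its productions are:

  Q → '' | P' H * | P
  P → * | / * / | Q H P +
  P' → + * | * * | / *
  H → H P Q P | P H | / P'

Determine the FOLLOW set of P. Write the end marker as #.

{ #, *, +, / }

In Q → P: P is at the end, add FOLLOW(Q) = { #, *, +, / }.
In P → Q H P +: add FIRST(+) = { + }.
In H → H P Q P: add FIRST(Q P) = { *, +, / }.
In H → H P Q P: P is at the end, add FOLLOW(H) = { *, +, / }.
In H → P H: add FIRST(H) = { *, +, / }.
Union: FOLLOW(P) = { #, *, +, / }.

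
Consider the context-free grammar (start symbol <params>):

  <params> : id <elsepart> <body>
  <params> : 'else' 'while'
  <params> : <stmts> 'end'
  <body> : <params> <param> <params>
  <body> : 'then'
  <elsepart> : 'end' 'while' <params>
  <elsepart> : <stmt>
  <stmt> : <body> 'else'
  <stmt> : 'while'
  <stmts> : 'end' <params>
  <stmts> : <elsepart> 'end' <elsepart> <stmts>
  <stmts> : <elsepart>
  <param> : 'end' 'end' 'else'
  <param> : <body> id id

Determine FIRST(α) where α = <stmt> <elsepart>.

{ 'else', 'end', 'then', 'while', id }

Add FIRST(<stmt>) = { 'else', 'end', 'then', 'while', id }; <stmt> is not nullable, stop.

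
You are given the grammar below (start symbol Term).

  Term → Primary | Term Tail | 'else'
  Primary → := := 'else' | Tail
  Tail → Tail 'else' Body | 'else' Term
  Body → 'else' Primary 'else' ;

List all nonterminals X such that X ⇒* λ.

{ } (none)

No nonterminal has an empty production or an RHS whose symbols are all nullable.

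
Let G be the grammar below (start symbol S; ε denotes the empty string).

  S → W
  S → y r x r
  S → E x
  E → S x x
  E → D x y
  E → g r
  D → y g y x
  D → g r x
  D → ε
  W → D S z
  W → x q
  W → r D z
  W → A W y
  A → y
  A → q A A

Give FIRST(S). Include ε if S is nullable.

{ g, q, r, x, y }

From S → W: add FIRST(W) = { g, q, r, x, y }.
S → y r x r contributes {y}.
From S → E x: add FIRST(E) = { g, q, r, x, y }.
Union: FIRST(S) = { g, q, r, x, y }.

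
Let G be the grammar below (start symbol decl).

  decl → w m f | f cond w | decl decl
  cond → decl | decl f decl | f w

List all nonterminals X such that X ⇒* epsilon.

{ } (none)

No nonterminal has an empty production or an RHS whose symbols are all nullable.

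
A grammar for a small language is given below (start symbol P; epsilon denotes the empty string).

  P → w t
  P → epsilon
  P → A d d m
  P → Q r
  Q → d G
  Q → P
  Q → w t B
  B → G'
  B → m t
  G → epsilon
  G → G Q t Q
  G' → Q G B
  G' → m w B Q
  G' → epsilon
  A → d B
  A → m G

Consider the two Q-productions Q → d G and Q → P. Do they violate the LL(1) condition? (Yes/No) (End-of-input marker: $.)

FIRST(d G) = { d } and FIRST(P) = { d, m, r, w, epsilon }.
Both contain d, so the two alternatives are not disjoint — LL(1) conflict.

Yes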